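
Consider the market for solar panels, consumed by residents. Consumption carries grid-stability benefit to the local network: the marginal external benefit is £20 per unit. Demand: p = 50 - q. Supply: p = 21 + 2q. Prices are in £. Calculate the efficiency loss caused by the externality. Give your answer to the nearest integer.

Market equilibrium (private): 21 + 2q = 50 - q → q_m = 9.6667.
Social marginal benefit = demand + MEB = 70 - q.
Set SMB = MC: 70 - q = 21 + 2q → q* = 16.3333.
Between q* and q_m the wedge SMB − MC runs linearly from 0 to MEB(q_m), so the loss is a triangle.
DWL = ½ × 6.6666 × 20.0000 = 66.6660.

DWL = £67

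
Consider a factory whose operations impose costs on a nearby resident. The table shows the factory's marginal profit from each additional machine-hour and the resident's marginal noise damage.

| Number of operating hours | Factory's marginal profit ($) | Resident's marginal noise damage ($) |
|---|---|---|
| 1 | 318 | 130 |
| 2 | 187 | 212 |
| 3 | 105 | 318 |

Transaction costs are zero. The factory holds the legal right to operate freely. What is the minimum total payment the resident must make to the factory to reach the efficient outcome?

$292

Left alone the factory would choose level 3 (marginal profit stays positive).
Efficient level: k* = 1 (marginal profit ≥ marginal noise damage through 1).
The resident must at least cover the factory's forgone profit from cutting 3→1: 187 + 105 = 292.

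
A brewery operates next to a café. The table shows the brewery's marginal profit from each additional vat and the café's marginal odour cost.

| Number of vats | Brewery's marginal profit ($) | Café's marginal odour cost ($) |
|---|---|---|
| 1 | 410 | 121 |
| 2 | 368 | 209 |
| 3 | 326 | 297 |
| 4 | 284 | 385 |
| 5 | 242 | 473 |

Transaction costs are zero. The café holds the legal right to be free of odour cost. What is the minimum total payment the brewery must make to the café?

$627

Efficient level: marginal profit ≥ marginal odour cost through level 3, so k* = 3.
With the café holding the right, the brewery must at least compensate total damage at k*: 121 + 209 + 297 = 627.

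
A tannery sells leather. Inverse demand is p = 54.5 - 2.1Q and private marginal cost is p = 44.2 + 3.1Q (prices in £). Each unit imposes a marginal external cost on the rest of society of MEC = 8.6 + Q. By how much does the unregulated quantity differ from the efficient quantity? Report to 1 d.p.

1.7 units

Market equilibrium (private): 44.2 + 3.1Q = 54.5 - 2.1Q → Q_m = 1.9808.
Social marginal cost = private MC + MEC = 52.8 + 4.1Q.
Set SMC = demand: 52.8 + 4.1Q = 54.5 - 2.1Q → Q* = 0.2742.
Gap = |1.9808 − 0.2742| = 1.7066.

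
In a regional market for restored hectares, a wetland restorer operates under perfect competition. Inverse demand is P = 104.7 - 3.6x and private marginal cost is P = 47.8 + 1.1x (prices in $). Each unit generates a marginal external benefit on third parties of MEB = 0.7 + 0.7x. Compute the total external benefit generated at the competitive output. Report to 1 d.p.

Market equilibrium (private): 47.8 + 1.1x = 104.7 - 3.6x → x_m = 12.1064.
Total external benefit = ∫₀^{x_m} (0.7 + 0.7x) dx = 0.7×12.1064 + ½×0.7×12.1064² = 59.7722.

$59.8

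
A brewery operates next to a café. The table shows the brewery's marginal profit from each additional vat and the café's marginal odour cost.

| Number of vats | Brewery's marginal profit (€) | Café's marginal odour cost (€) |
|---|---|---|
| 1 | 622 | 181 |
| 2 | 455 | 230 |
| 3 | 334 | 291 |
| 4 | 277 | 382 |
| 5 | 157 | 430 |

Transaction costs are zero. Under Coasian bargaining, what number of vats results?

Bargaining reaches the level where marginal profit last exceeds marginal odour cost.
That holds through level 3 (334 ≥ 291) but not at 4 (277 < 382).

3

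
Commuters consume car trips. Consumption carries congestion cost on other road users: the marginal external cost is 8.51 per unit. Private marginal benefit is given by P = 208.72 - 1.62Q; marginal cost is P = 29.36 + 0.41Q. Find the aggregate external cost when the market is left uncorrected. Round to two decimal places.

Market equilibrium (private): 29.36 + 0.41Q = 208.72 - 1.62Q → Q_m = 88.3547.
Total external cost = MEC × Q_m = 8.51 × 88.3547 = 751.8985.

751.90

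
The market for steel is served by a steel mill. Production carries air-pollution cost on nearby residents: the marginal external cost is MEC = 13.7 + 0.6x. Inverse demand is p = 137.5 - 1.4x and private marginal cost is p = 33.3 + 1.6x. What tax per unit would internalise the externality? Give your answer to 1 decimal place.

Social marginal cost = private MC + MEC = 47.0 + 2.2x.
Set SMC = demand: 47.0 + 2.2x = 137.5 - 1.4x → x* = 25.1389.
The Pigouvian tax equals MEC at x*: 13.7 + 0.6×25.1389 = 28.7833.

tax = 28.8 per unit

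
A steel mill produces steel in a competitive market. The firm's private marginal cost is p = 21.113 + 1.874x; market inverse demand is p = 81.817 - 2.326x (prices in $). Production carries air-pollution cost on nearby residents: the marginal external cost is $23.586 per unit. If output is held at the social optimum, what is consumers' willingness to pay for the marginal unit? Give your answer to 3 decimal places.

P = $61.261

Social marginal cost = private MC + MEC = 44.699 + 1.874x.
Set SMC = demand: 44.699 + 1.874x = 81.817 - 2.326x → x* = 8.8376.
Consumer price on the demand curve at x*: 81.817 − 2.326×8.8376 = 61.2607.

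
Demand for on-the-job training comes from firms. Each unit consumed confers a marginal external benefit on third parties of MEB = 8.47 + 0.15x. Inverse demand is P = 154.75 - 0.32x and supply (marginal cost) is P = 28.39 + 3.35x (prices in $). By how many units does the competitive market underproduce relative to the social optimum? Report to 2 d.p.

Market equilibrium (private): 28.39 + 3.35x = 154.75 - 0.32x → x_m = 34.4305.
Social marginal benefit = demand + MEB = 163.22 - 0.17x.
Set SMB = MC: 163.22 - 0.17x = 28.39 + 3.35x → x* = 38.3040.
Gap = |34.4305 − 38.3040| = 3.8735.

3.87 units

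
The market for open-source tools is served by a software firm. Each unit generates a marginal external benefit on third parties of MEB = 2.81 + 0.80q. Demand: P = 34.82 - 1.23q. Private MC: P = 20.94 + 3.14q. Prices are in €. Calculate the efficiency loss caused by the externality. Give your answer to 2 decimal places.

Market equilibrium (private): 20.94 + 3.14q = 34.82 - 1.23q → q_m = 3.1762.
Social marginal cost = private MC − MEB = 18.13 + 2.34q.
Set SMC = demand: 18.13 + 2.34q = 34.82 - 1.23q → q* = 4.6751.
The welfare-loss triangle has base |q_m − q*| and height MEB(q_m) (the vertical gap between SMC and demand is zero at q* and MEB at q_m).
DWL = ½ × 1.4989 × 5.3510 = 4.0103.

DWL = €4.01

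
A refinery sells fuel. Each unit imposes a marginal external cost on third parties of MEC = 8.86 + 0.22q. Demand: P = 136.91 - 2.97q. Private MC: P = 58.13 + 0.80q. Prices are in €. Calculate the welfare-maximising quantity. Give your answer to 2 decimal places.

Social marginal cost = private MC + MEC = 66.99 + 1.02q.
Set SMC = demand: 66.99 + 1.02q = 136.91 - 2.97q → q* = 17.5238.

q* = 17.52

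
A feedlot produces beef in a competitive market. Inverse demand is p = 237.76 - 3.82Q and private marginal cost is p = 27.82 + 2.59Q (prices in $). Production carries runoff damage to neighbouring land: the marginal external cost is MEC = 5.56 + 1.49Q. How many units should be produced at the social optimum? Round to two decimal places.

Q* = 25.87

Social marginal cost = private MC + MEC = 33.38 + 4.08Q.
Set SMC = demand: 33.38 + 4.08Q = 237.76 - 3.82Q → Q* = 25.8709.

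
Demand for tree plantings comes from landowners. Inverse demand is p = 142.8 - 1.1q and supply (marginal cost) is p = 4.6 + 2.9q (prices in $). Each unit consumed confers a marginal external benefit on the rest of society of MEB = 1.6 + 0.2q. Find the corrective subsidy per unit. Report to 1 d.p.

subsidy = $9.0 per unit

Social marginal benefit = demand + MEB = 144.4 - 0.9q.
Set SMB = MC: 144.4 - 0.9q = 4.6 + 2.9q → q* = 36.7895.
The Pigouvian subsidy equals MEB at q*: 1.6 + 0.2×36.7895 = 8.9579.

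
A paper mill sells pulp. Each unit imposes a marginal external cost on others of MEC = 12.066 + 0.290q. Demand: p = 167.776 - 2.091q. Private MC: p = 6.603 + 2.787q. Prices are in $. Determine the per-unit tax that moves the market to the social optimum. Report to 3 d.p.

tax = $20.433 per unit

Social marginal cost = private MC + MEC = 18.669 + 3.077q.
Set SMC = demand: 18.669 + 3.077q = 167.776 - 2.091q → q* = 28.8520.
The Pigouvian tax equals MEC at q*: 12.066 + 0.290×28.8520 = 20.4331.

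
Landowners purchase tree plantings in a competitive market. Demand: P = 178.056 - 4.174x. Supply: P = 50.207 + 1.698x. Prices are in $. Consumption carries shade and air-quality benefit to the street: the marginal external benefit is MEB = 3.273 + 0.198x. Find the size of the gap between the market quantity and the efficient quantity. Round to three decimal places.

1.337 units

Market equilibrium (private): 50.207 + 1.698x = 178.056 - 4.174x → x_m = 21.7726.
Social marginal benefit = demand + MEB = 181.329 - 3.976x.
Set SMB = MC: 181.329 - 3.976x = 50.207 + 1.698x → x* = 23.1093.
Gap = |21.7726 − 23.1093| = 1.3367.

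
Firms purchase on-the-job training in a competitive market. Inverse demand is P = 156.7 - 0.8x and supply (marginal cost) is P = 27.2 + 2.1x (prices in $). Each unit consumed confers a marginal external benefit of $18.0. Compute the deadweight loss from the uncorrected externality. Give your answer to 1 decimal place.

DWL = $55.9

Market equilibrium (private): 27.2 + 2.1x = 156.7 - 0.8x → x_m = 44.6552.
Social marginal benefit = demand + MEB = 174.7 - 0.8x.
Set SMB = MC: 174.7 - 0.8x = 27.2 + 2.1x → x* = 50.8621.
Height of the DWL triangle at x_m is SMB(x_m) − MC(x_m) = MEB(x_m) = 18.0000.
DWL = ½ × 6.2069 × 18.0000 = 55.8621.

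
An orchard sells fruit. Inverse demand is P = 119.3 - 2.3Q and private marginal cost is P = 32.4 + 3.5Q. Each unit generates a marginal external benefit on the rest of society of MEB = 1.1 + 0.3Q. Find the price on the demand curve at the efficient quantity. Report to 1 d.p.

Social marginal cost = private MC − MEB = 31.3 + 3.2Q.
Set SMC = demand: 31.3 + 3.2Q = 119.3 - 2.3Q → Q* = 16.0000.
Consumer price on the demand curve at Q*: 119.3 − 2.3×16.0000 = 82.5000.

P = 82.5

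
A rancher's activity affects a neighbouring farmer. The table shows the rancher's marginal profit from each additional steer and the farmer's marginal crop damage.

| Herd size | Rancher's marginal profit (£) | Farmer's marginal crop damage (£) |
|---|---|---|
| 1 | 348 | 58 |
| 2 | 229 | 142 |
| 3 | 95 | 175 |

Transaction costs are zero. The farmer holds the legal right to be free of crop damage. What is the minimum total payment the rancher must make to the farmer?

£200

Efficient level: marginal profit ≥ marginal crop damage through level 2, so k* = 2.
With the farmer holding the right, the rancher must at least compensate total damage at k*: 58 + 142 = 200.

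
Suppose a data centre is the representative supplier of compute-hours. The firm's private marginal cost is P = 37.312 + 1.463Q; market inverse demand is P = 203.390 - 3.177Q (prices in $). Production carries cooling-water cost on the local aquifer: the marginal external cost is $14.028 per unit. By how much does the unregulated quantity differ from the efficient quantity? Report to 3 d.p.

3.023 units

Market equilibrium (private): 37.312 + 1.463Q = 203.390 - 3.177Q → Q_m = 35.7927.
Social marginal cost = private MC + MEC = 51.340 + 1.463Q.
Set SMC = demand: 51.340 + 1.463Q = 203.390 - 3.177Q → Q* = 32.7694.
Gap = |35.7927 − 32.7694| = 3.0233.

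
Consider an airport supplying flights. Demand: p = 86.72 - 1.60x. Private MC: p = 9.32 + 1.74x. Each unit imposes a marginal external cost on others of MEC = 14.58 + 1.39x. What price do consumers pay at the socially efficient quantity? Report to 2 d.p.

P = 65.47

Social marginal cost = private MC + MEC = 23.90 + 3.13x.
Set SMC = demand: 23.90 + 3.13x = 86.72 - 1.60x → x* = 13.2812.
Consumer price on the demand curve at x*: 86.72 − 1.60×13.2812 = 65.4701.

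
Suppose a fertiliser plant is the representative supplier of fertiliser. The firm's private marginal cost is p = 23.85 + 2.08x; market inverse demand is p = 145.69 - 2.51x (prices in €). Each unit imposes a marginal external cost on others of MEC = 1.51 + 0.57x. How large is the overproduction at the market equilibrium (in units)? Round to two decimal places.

3.22 units

Market equilibrium (private): 23.85 + 2.08x = 145.69 - 2.51x → x_m = 26.5447.
Social marginal cost = private MC + MEC = 25.36 + 2.65x.
Set SMC = demand: 25.36 + 2.65x = 145.69 - 2.51x → x* = 23.3198.
Gap = |26.5447 − 23.3198| = 3.2249.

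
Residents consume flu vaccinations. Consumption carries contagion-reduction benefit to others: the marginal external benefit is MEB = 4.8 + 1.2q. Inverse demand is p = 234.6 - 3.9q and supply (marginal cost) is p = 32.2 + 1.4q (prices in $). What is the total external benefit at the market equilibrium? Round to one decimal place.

Market equilibrium (private): 32.2 + 1.4q = 234.6 - 3.9q → q_m = 38.1887.
Total external benefit = ∫₀^{q_m} (4.8 + 1.2q) dq = 4.8×38.1887 + ½×1.2×38.1887² = 1058.3318.

$1058.3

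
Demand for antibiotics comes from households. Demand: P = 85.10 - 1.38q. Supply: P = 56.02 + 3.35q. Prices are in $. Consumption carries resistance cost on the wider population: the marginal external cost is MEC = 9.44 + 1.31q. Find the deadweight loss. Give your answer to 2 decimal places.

DWL = $25.33

Market equilibrium (private): 56.02 + 3.35q = 85.10 - 1.38q → q_m = 6.1480.
Social marginal benefit = demand − MEC = 75.66 - 2.69q.
Set SMB = MC: 75.66 - 2.69q = 56.02 + 3.35q → q* = 3.2517.
Between q* and q_m the wedge MC − SMB runs linearly from 0 to MEC(q_m), so the loss is a triangle.
DWL = ½ × 2.8963 × 17.4939 = 25.3338.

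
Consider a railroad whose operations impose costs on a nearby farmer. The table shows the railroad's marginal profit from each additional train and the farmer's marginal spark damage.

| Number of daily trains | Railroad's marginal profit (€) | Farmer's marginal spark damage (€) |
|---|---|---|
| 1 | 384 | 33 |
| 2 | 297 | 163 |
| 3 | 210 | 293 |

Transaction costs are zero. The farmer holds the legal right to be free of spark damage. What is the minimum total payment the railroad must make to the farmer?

Efficient level: marginal profit ≥ marginal spark damage through level 2, so k* = 2.
With the farmer holding the right, the railroad must at least compensate total damage at k*: 33 + 163 = 196.

€196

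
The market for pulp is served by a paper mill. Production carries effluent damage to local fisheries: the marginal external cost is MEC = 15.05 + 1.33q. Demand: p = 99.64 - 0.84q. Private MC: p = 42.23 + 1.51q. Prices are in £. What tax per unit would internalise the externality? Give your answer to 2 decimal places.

tax = £30.36 per unit

Social marginal cost = private MC + MEC = 57.28 + 2.84q.
Set SMC = demand: 57.28 + 2.84q = 99.64 - 0.84q → q* = 11.5109.
The Pigouvian tax equals MEC at q*: 15.05 + 1.33×11.5109 = 30.3595.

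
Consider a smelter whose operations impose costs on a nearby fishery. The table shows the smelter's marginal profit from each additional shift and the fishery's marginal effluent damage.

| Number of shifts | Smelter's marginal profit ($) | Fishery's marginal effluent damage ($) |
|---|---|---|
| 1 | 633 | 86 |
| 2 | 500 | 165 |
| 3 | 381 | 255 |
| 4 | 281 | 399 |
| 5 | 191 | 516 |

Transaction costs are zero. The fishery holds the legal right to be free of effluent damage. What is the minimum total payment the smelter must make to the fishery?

Efficient level: marginal profit ≥ marginal effluent damage through level 3, so k* = 3.
With the fishery holding the right, the smelter must at least compensate total damage at k*: 86 + 165 + 255 = 506.

$506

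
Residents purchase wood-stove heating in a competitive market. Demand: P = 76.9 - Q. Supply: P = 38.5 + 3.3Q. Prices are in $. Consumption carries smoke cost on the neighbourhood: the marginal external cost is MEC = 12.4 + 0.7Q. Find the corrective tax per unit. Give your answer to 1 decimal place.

tax = $16.0 per unit

Social marginal benefit = demand − MEC = 64.5 - 1.7Q.
Set SMB = MC: 64.5 - 1.7Q = 38.5 + 3.3Q → Q* = 5.2000.
The Pigouvian tax equals MEC at Q*: 12.4 + 0.7×5.2000 = 16.0400.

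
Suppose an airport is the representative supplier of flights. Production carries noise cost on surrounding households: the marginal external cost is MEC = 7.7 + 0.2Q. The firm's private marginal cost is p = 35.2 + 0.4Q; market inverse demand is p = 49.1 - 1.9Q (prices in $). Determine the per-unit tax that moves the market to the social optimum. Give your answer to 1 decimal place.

Social marginal cost = private MC + MEC = 42.9 + 0.6Q.
Set SMC = demand: 42.9 + 0.6Q = 49.1 - 1.9Q → Q* = 2.4800.
The Pigouvian tax equals MEC at Q*: 7.7 + 0.2×2.4800 = 8.1960.

tax = $8.2 per unit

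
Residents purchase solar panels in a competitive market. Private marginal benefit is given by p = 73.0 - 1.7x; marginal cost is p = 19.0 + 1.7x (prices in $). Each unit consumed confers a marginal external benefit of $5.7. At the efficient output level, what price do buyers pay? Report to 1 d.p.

Social marginal benefit = demand + MEB = 78.7 - 1.7x.
Set SMB = MC: 78.7 - 1.7x = 19.0 + 1.7x → x* = 17.5588.
Consumer price on the demand curve at x*: 73.0 − 1.7×17.5588 = 43.1500.

P = $43.2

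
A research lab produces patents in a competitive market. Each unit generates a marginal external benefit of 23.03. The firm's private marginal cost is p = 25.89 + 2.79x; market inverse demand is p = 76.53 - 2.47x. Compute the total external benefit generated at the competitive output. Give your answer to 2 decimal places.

Market equilibrium (private): 25.89 + 2.79x = 76.53 - 2.47x → x_m = 9.6274.
Total external benefit = MEB × x_m = 23.03 × 9.6274 = 221.7190.

221.72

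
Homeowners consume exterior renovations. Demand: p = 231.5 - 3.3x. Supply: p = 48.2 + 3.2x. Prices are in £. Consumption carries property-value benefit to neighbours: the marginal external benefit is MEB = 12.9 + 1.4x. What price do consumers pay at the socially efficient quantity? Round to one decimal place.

P = £104.5

Social marginal benefit = demand + MEB = 244.4 - 1.9x.
Set SMB = MC: 244.4 - 1.9x = 48.2 + 3.2x → x* = 38.4706.
Consumer price on the demand curve at x*: 231.5 − 3.3×38.4706 = 104.5470.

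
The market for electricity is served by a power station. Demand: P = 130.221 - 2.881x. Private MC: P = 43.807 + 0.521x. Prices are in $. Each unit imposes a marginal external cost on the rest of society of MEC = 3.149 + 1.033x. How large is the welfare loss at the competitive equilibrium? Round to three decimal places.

Market equilibrium (private): 43.807 + 0.521x = 130.221 - 2.881x → x_m = 25.4009.
Social marginal cost = private MC + MEC = 46.956 + 1.554x.
Set SMC = demand: 46.956 + 1.554x = 130.221 - 2.881x → x* = 18.7745.
Between x* and x_m the wedge SMC − demand runs linearly from 0 to MEC(x_m), so the loss is a triangle.
DWL = ½ × 6.6264 × 29.3882 = 97.3690.

DWL = $97.369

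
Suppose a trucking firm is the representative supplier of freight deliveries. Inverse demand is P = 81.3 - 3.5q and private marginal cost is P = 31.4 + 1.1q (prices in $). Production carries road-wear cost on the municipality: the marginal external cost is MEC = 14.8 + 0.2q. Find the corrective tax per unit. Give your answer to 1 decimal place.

Social marginal cost = private MC + MEC = 46.2 + 1.3q.
Set SMC = demand: 46.2 + 1.3q = 81.3 - 3.5q → q* = 7.3125.
The Pigouvian tax equals MEC at q*: 14.8 + 0.2×7.3125 = 16.2625.

tax = $16.3 per unit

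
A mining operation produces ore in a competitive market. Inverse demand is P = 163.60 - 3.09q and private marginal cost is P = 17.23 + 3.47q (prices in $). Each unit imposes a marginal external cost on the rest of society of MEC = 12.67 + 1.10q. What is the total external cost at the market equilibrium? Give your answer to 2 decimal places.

$556.52

Market equilibrium (private): 17.23 + 3.47q = 163.60 - 3.09q → q_m = 22.3125.
Total external cost = ∫₀^{q_m} (12.67 + 1.10q) dq = 12.67×22.3125 + ½×1.10×22.3125² = 556.5156.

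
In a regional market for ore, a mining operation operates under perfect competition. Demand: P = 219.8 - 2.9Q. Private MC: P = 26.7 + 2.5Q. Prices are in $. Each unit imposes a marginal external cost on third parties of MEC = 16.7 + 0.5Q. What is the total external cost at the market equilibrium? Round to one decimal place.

$916.9

Market equilibrium (private): 26.7 + 2.5Q = 219.8 - 2.9Q → Q_m = 35.7593.
Total external cost = ∫₀^{Q_m} (16.7 + 0.5Q) dQ = 16.7×35.7593 + ½×0.5×35.7593² = 916.8622.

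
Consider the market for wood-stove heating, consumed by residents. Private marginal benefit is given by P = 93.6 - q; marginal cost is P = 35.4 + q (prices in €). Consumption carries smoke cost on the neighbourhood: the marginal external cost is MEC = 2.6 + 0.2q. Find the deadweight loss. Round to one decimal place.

DWL = €16.1

Market equilibrium (private): 35.4 + q = 93.6 - q → q_m = 29.1000.
Social marginal benefit = demand − MEC = 91.0 - 1.2q.
Set SMB = MC: 91.0 - 1.2q = 35.4 + q → q* = 25.2727.
Between q* and q_m the wedge MC − SMB runs linearly from 0 to MEC(q_m), so the loss is a triangle.
DWL = ½ × 3.8273 × 8.4200 = 16.1129.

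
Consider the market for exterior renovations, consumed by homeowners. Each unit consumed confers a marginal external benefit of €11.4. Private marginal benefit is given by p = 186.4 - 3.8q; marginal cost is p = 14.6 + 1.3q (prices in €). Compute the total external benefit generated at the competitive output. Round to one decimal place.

€384.0

Market equilibrium (private): 14.6 + 1.3q = 186.4 - 3.8q → q_m = 33.6863.
Total external benefit = MEB × q_m = 11.4 × 33.6863 = 384.0238.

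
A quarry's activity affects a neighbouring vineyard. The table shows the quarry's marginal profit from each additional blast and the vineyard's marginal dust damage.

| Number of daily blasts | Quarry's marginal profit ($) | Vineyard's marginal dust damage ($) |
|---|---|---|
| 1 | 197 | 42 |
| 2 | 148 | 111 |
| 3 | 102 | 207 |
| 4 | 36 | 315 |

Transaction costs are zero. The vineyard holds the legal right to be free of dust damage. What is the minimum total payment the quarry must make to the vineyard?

$153

Efficient level: marginal profit ≥ marginal dust damage through level 2, so k* = 2.
With the vineyard holding the right, the quarry must at least compensate total damage at k*: 42 + 111 = 153.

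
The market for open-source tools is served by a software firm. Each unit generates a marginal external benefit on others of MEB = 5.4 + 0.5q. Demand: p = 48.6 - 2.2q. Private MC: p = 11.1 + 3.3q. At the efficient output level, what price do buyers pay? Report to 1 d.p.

Social marginal cost = private MC − MEB = 5.7 + 2.8q.
Set SMC = demand: 5.7 + 2.8q = 48.6 - 2.2q → q* = 8.5800.
Consumer price on the demand curve at q*: 48.6 − 2.2×8.5800 = 29.7240.

P = 29.7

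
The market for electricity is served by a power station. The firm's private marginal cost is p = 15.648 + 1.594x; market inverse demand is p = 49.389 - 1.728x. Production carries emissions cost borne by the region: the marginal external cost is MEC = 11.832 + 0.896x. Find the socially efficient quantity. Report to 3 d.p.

Social marginal cost = private MC + MEC = 27.480 + 2.490x.
Set SMC = demand: 27.480 + 2.490x = 49.389 - 1.728x → x* = 5.1942.

x* = 5.194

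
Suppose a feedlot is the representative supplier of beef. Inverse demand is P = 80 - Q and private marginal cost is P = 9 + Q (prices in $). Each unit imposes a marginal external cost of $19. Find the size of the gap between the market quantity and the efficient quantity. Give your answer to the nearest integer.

10 units

Market equilibrium (private): 9 + Q = 80 - Q → Q_m = 35.5000.
Social marginal cost = private MC + MEC = 28 + Q.
Set SMC = demand: 28 + Q = 80 - Q → Q* = 26.0000.
Gap = |35.5000 − 26.0000| = 9.5000.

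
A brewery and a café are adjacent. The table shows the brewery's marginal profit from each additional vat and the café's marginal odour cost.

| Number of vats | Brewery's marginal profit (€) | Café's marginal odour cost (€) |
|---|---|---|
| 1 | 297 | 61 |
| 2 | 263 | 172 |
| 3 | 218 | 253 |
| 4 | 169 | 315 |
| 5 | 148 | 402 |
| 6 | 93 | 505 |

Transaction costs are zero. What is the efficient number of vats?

2

Bargaining reaches the level where marginal profit last exceeds marginal odour cost.
That holds through level 2 (263 ≥ 172) but not at 3 (218 < 253).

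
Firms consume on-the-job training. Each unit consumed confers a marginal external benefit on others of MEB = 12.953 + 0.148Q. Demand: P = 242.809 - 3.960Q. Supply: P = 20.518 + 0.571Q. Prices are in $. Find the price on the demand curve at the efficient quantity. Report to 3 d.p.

Social marginal benefit = demand + MEB = 255.762 - 3.812Q.
Set SMB = MC: 255.762 - 3.812Q = 20.518 + 0.571Q → Q* = 53.6719.
Consumer price on the demand curve at Q*: 242.809 − 3.960×53.6719 = 30.2683.

P = $30.268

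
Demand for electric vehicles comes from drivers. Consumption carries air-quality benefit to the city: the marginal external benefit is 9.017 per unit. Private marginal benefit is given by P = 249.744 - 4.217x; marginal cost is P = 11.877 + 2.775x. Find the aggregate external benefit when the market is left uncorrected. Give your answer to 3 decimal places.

306.757

Market equilibrium (private): 11.877 + 2.775x = 249.744 - 4.217x → x_m = 34.0199.
Total external benefit = MEB × x_m = 9.017 × 34.0199 = 306.7574.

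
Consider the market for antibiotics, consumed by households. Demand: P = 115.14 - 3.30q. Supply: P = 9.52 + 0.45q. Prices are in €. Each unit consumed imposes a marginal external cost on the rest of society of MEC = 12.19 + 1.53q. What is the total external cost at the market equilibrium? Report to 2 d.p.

€950.20

Market equilibrium (private): 9.52 + 0.45q = 115.14 - 3.30q → q_m = 28.1653.
Total external cost = ∫₀^{q_m} (12.19 + 1.53q) dq = 12.19×28.1653 + ½×1.53×28.1653² = 950.1974.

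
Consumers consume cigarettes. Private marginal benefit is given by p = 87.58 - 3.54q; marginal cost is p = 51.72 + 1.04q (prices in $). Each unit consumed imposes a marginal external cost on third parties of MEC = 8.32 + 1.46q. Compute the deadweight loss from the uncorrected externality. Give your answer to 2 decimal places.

DWL = $32.29

Market equilibrium (private): 51.72 + 1.04q = 87.58 - 3.54q → q_m = 7.8297.
Social marginal benefit = demand − MEC = 79.26 - 5.00q.
Set SMB = MC: 79.26 - 5.00q = 51.72 + 1.04q → q* = 4.5596.
Between q* and q_m the wedge MC − SMB runs linearly from 0 to MEC(q_m), so the loss is a triangle.
DWL = ½ × 3.2701 × 19.7514 = 32.2945.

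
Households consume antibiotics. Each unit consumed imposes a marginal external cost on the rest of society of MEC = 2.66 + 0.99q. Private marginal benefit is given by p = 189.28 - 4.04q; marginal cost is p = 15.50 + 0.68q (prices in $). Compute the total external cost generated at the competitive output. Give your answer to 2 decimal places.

$768.93

Market equilibrium (private): 15.50 + 0.68q = 189.28 - 4.04q → q_m = 36.8178.
Total external cost = ∫₀^{q_m} (2.66 + 0.99q) dq = 2.66×36.8178 + ½×0.99×36.8178² = 768.9328.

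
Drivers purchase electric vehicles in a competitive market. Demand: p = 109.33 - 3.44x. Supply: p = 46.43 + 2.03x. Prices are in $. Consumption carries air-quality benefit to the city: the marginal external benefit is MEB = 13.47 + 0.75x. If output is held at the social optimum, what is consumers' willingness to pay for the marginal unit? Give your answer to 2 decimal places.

P = $53.67

Social marginal benefit = demand + MEB = 122.80 - 2.69x.
Set SMB = MC: 122.80 - 2.69x = 46.43 + 2.03x → x* = 16.1801.
Consumer price on the demand curve at x*: 109.33 − 3.44×16.1801 = 53.6705.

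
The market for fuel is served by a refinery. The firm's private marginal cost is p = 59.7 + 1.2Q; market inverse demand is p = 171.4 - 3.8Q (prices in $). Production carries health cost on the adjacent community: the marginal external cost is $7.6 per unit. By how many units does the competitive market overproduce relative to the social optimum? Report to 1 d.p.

1.5 units

Market equilibrium (private): 59.7 + 1.2Q = 171.4 - 3.8Q → Q_m = 22.3400.
Social marginal cost = private MC + MEC = 67.3 + 1.2Q.
Set SMC = demand: 67.3 + 1.2Q = 171.4 - 3.8Q → Q* = 20.8200.
Gap = |22.3400 − 20.8200| = 1.5200.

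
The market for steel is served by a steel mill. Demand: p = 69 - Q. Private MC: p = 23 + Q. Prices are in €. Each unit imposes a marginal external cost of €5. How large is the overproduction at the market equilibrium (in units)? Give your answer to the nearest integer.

Market equilibrium (private): 23 + Q = 69 - Q → Q_m = 23.0000.
Social marginal cost = private MC + MEC = 28 + Q.
Set SMC = demand: 28 + Q = 69 - Q → Q* = 20.5000.
Gap = |23.0000 − 20.5000| = 2.5000.

3 units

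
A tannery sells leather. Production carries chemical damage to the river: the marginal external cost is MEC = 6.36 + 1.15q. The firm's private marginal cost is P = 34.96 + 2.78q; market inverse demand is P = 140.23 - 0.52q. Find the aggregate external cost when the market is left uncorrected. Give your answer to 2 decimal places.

Market equilibrium (private): 34.96 + 2.78q = 140.23 - 0.52q → q_m = 31.9000.
Total external cost = ∫₀^{q_m} (6.36 + 1.15q) dq = 6.36×31.9000 + ½×1.15×31.9000² = 788.0098.

788.01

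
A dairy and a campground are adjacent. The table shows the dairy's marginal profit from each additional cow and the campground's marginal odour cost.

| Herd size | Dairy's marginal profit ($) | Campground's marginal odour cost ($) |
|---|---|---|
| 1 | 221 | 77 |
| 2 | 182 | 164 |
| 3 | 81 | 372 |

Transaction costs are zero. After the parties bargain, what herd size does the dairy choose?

Bargaining reaches the level where marginal profit last exceeds marginal odour cost.
That holds through level 2 (182 ≥ 164) but not at 3 (81 < 372).

2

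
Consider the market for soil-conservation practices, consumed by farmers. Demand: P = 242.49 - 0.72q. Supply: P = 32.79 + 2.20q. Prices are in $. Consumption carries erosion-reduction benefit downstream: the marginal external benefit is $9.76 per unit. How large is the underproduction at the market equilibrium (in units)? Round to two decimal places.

3.34 units

Market equilibrium (private): 32.79 + 2.20q = 242.49 - 0.72q → q_m = 71.8151.
Social marginal benefit = demand + MEB = 252.25 - 0.72q.
Set SMB = MC: 252.25 - 0.72q = 32.79 + 2.20q → q* = 75.1575.
Gap = |71.8151 − 75.1575| = 3.3424.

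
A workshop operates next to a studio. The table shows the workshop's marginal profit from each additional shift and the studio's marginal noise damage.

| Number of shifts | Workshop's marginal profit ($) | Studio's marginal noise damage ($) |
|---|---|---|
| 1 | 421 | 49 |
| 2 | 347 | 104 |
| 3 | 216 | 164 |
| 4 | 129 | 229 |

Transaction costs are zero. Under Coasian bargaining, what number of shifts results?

3

Bargaining reaches the level where marginal profit last exceeds marginal noise damage.
That holds through level 3 (216 ≥ 164) but not at 4 (129 < 229).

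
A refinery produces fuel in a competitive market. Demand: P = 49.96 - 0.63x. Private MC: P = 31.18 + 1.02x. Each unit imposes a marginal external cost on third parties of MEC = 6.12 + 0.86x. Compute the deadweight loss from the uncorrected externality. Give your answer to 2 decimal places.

DWL = 50.41

Market equilibrium (private): 31.18 + 1.02x = 49.96 - 0.63x → x_m = 11.3818.
Social marginal cost = private MC + MEC = 37.30 + 1.88x.
Set SMC = demand: 37.30 + 1.88x = 49.96 - 0.63x → x* = 5.0438.
Between x* and x_m the wedge SMC − demand runs linearly from 0 to MEC(x_m), so the loss is a triangle.
DWL = ½ × 6.3380 × 15.9084 = 50.4137.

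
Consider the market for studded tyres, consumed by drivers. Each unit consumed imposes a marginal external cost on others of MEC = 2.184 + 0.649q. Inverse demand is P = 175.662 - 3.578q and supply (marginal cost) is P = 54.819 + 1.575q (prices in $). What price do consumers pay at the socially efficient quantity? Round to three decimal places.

P = $102.487

Social marginal benefit = demand − MEC = 173.478 - 4.227q.
Set SMB = MC: 173.478 - 4.227q = 54.819 + 1.575q → q* = 20.4514.
Consumer price on the demand curve at q*: 175.662 − 3.578×20.4514 = 102.4869.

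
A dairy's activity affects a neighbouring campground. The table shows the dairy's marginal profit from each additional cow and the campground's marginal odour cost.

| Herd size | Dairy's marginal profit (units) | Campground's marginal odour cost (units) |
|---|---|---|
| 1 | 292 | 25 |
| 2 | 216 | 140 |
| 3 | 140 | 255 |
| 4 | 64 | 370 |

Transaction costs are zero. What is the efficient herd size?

2

Bargaining reaches the level where marginal profit last exceeds marginal odour cost.
That holds through level 2 (216 ≥ 140) but not at 3 (140 < 255).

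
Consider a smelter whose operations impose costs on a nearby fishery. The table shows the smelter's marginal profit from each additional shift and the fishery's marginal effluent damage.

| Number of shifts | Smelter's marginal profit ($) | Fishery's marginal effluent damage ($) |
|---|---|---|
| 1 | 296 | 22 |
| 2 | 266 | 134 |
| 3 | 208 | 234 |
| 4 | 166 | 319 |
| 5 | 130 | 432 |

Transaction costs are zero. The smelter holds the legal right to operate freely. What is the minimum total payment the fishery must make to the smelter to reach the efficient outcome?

Left alone the smelter would choose level 5 (marginal profit stays positive).
Efficient level: k* = 2 (marginal profit ≥ marginal effluent damage through 2).
The fishery must at least cover the smelter's forgone profit from cutting 5→2: 208 + 166 + 130 = 504.

$504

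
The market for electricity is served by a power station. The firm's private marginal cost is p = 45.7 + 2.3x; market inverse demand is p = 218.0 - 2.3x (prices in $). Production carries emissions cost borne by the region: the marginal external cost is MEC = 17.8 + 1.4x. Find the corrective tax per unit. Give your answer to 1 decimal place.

tax = $53.9 per unit

Social marginal cost = private MC + MEC = 63.5 + 3.7x.
Set SMC = demand: 63.5 + 3.7x = 218.0 - 2.3x → x* = 25.7500.
The Pigouvian tax equals MEC at x*: 17.8 + 1.4×25.7500 = 53.8500.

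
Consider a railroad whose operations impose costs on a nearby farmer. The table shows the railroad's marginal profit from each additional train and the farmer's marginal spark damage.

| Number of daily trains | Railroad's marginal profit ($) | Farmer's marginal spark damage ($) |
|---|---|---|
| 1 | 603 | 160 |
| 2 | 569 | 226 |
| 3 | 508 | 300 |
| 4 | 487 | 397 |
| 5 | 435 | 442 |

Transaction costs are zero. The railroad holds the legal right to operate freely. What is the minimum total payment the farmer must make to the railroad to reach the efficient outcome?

Left alone the railroad would choose level 5 (marginal profit stays positive).
Efficient level: k* = 4 (marginal profit ≥ marginal spark damage through 4).
The farmer must at least cover the railroad's forgone profit from cutting 5→4: 435 = 435.

$435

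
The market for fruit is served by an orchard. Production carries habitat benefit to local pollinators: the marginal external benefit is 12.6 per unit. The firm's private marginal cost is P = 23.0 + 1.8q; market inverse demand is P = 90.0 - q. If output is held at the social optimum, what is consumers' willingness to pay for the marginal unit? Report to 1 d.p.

Social marginal cost = private MC − MEB = 10.4 + 1.8q.
Set SMC = demand: 10.4 + 1.8q = 90.0 - q → q* = 28.4286.
Consumer price on the demand curve at q*: 90.0 − 1.0×28.4286 = 61.5714.

P = 61.6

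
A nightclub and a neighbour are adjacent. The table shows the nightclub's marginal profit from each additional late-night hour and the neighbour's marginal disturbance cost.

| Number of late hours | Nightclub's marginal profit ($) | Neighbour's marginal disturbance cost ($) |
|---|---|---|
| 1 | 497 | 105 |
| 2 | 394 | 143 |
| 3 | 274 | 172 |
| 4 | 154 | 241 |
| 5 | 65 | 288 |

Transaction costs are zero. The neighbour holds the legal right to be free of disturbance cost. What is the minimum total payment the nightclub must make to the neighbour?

$420

Efficient level: marginal profit ≥ marginal disturbance cost through level 3, so k* = 3.
With the neighbour holding the right, the nightclub must at least compensate total damage at k*: 105 + 143 + 172 = 420.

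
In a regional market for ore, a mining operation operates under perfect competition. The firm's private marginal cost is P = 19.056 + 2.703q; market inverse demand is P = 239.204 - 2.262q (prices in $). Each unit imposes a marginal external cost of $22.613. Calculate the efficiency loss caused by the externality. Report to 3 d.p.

DWL = $51.495

Market equilibrium (private): 19.056 + 2.703q = 239.204 - 2.262q → q_m = 44.3400.
Social marginal cost = private MC + MEC = 41.669 + 2.703q.
Set SMC = demand: 41.669 + 2.703q = 239.204 - 2.262q → q* = 39.7855.
The loss is the area between SMC and demand from q* to q_m; with linear curves that's a triangle of height MEC(q_m).
DWL = ½ × 4.5545 × 22.6130 = 51.4955.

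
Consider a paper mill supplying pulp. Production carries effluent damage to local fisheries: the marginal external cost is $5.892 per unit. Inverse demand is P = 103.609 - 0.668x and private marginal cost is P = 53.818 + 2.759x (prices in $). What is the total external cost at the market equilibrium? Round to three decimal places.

Market equilibrium (private): 53.818 + 2.759x = 103.609 - 0.668x → x_m = 14.5290.
Total external cost = MEC × x_m = 5.892 × 14.5290 = 85.6049.

$85.605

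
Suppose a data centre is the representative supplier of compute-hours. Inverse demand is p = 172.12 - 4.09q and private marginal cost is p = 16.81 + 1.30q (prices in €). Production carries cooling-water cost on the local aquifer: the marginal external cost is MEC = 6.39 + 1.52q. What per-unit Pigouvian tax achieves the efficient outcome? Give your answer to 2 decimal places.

Social marginal cost = private MC + MEC = 23.20 + 2.82q.
Set SMC = demand: 23.20 + 2.82q = 172.12 - 4.09q → q* = 21.5514.
The Pigouvian tax equals MEC at q*: 6.39 + 1.52×21.5514 = 39.1481.

tax = €39.15 per unit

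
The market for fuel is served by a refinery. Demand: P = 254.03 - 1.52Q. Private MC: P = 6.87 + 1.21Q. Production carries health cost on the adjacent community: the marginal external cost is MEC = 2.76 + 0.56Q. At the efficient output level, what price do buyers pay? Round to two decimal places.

P = 141.12

Social marginal cost = private MC + MEC = 9.63 + 1.77Q.
Set SMC = demand: 9.63 + 1.77Q = 254.03 - 1.52Q → Q* = 74.2857.
Consumer price on the demand curve at Q*: 254.03 − 1.52×74.2857 = 141.1157.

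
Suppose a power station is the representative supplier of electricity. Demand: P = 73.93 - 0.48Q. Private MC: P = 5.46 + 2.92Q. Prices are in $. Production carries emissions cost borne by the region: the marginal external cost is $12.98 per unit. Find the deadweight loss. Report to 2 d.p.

Market equilibrium (private): 5.46 + 2.92Q = 73.93 - 0.48Q → Q_m = 20.1382.
Social marginal cost = private MC + MEC = 18.44 + 2.92Q.
Set SMC = demand: 18.44 + 2.92Q = 73.93 - 0.48Q → Q* = 16.3206.
Height of the DWL triangle at Q_m is SMC(Q_m) − demand(Q_m) = MEC(Q_m) = 12.9800.
DWL = ½ × 3.8176 × 12.9800 = 24.7762.

DWL = $24.78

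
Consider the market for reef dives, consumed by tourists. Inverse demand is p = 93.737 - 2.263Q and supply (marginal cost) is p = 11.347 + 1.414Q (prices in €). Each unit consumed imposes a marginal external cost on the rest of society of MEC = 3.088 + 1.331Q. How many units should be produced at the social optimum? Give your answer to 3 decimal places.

Social marginal benefit = demand − MEC = 90.649 - 3.594Q.
Set SMB = MC: 90.649 - 3.594Q = 11.347 + 1.414Q → Q* = 15.8351.

Q* = 15.835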